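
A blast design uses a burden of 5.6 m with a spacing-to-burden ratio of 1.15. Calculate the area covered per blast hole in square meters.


36.064 m^2

First, find the spacing:
Spacing = burden * ratio = 5.6 * 1.15
= 6.44 m
Then, calculate the area:
Area = burden * spacing = 5.6 * 6.44
= 36.064 m^2


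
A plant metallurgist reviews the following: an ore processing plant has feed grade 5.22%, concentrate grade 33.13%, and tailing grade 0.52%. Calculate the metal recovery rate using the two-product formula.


Using the two-product formula:
R = 100 * c * (f - t) / (f * (c - t))
Numerator = 100 * 33.13 * (5.22 - 0.52)
= 100 * 33.13 * 4.7
= 15571.1
Denominator = 5.22 * (33.13 - 0.52)
= 5.22 * 32.61
= 170.2242
R = 15571.1 / 170.2242
= 91.4741%

91.4741%


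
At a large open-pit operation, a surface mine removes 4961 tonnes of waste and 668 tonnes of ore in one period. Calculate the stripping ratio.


Stripping ratio = waste tonnage / ore tonnage
= 4961 / 668
= 7.4266

7.4266


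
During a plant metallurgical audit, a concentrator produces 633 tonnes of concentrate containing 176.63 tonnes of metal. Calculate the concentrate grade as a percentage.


Grade = (metal in concentrate / concentrate mass) * 100
= (176.63 / 633) * 100
= 0.2790363349 * 100
= 27.9036%

27.9036%


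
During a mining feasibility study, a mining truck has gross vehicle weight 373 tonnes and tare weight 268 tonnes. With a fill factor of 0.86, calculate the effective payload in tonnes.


90.3 tonnes

Maximum payload = gross - tare
= 373 - 268 = 105 tonnes
Effective payload = max payload * fill factor
= 105 * 0.86
= 90.3 tonnes


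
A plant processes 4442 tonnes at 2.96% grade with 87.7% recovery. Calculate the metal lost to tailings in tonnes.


16.1724 tonnes

Total metal in feed:
= 4442 * 2.96 / 100 = 131.4832 tonnes
Metal recovered:
= 131.4832 * 87.7 / 100 = 115.3107664 tonnes
Metal lost to tailings:
= 131.4832 - 115.3107664
= 16.1724 tonnes


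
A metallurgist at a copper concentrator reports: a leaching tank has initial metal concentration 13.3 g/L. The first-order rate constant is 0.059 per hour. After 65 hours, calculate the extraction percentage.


97.8399%

Compute the exponent:
-k * t = -0.059 * 65 = -3.835
Remaining concentration:
C = 13.3 * exp(-3.835)
= 13.3 * 0.02160133847
= 0.2872978017 g/L
Extracted = 13.3 - 0.2872978017 = 13.0127022 g/L
Extraction % = 13.0127022 / 13.3 * 100
= 97.8399%


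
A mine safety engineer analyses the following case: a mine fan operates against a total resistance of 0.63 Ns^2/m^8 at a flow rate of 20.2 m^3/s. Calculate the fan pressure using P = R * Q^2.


Compute Q^2:
Q^2 = 20.2^2 = 408.04
Compute pressure:
P = R * Q^2 = 0.63 * 408.04
= 257.0652 Pa

257.0652 Pa


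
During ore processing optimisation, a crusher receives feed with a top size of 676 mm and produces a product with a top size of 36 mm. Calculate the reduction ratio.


Reduction ratio = feed size / product size
= 676 / 36
= 18.7778

18.7778


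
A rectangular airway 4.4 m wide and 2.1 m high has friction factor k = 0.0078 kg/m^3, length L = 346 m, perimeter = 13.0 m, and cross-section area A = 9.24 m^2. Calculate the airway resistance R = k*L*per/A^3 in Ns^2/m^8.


0.0445 Ns^2/m^8

Compute the numerator:
k * L * per = 0.0078 * 346 * 13.0
= 35.0844
Compute the denominator:
A^3 = 9.24^3 = 788.889024
Resistance:
R = 35.0844 / 788.889024
= 0.0445 Ns^2/m^8


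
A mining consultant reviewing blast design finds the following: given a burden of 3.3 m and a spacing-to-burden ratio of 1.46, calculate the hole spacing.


Spacing = burden * ratio
= 3.3 * 1.46
= 4.818 m

4.818 m


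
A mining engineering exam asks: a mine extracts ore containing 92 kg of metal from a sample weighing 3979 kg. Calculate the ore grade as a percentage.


Ore grade = (metal mass / ore mass) * 100
= (92 / 3979) * 100
= 0.02312138728 * 100
= 2.3121%

2.3121%


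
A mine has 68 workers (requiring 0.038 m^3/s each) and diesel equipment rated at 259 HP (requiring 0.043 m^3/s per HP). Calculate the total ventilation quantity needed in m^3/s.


Airflow for workers:
Q_people = 68 * 0.038 = 2.584 m^3/s
Airflow for diesel equipment:
Q_diesel = 259 * 0.043 = 11.137 m^3/s
Total ventilation:
Q_total = 2.584 + 11.137
= 13.721 m^3/s

13.721 m^3/s


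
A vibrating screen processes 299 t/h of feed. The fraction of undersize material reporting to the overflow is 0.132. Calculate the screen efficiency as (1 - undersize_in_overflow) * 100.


Screen efficiency = (1 - fraction of undersize in overflow) * 100
= (1 - 0.132) * 100
= 0.868 * 100
= 86.8%

86.8%


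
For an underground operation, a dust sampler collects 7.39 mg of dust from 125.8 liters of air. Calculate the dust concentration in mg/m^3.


Convert liters to m^3: 1 m^3 = 1000 L
Concentration = mass / volume * 1000
= 7.39 / 125.8 * 1000
= 0.05874403816 * 1000
= 58.744 mg/m^3

58.744 mg/m^3


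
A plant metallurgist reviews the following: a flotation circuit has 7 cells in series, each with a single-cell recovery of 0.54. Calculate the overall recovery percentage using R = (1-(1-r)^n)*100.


99.5642%

Complement of single-cell recovery:
1 - r = 1 - 0.54 = 0.46
Raise to power n:
(1 - r)^7 = 0.46^7 = 0.004358176572
Overall recovery:
R = (1 - 0.004358176572) * 100
= 99.5642%


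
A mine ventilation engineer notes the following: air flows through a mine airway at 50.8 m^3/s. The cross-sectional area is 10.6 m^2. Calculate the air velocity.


4.7925 m/s

Velocity = flow rate / cross-sectional area
= 50.8 / 10.6
= 4.7925 m/s


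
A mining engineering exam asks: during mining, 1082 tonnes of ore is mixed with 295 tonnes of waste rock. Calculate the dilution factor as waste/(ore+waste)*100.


Total material = ore + waste
= 1082 + 295 = 1377 tonnes
Dilution = waste / total * 100
= 295 / 1377 * 100
= 0.2142338417 * 100
= 21.4234%

21.4234%


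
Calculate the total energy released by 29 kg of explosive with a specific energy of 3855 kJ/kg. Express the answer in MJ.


111.795 MJ

Energy = mass * specific_energy / 1000
= 29 * 3855 / 1000
= 111795 / 1000
= 111.795 MJ


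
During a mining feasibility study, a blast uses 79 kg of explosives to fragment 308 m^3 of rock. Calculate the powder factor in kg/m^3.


0.2565 kg/m^3

Powder factor = explosive mass / rock volume
= 79 / 308
= 0.2565 kg/m^3


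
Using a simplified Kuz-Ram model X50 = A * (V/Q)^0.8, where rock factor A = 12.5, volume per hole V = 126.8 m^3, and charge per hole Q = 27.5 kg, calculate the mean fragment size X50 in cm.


42.456 cm

Compute V/Q:
V/Q = 126.8 / 27.5 = 4.610909091
Raise to the power 0.8:
(V/Q)^0.8 = 4.610909091^0.8 = 3.396481456
Multiply by A:
X50 = 12.5 * 3.396481456
= 42.456 cm


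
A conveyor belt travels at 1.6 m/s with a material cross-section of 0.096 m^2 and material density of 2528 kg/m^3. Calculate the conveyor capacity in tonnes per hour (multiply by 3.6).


Volumetric flow = speed * area
= 1.6 * 0.096 = 0.1536 m^3/s
Mass flow = volumetric * density
= 0.1536 * 2528 = 388.3008 kg/s
Convert to t/h: multiply by 3.6
Capacity = 388.3008 * 3.6
= 1397.8829 t/h

1397.8829 t/h


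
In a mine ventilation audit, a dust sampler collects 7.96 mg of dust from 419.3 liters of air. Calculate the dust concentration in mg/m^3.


18.984 mg/m^3

Convert liters to m^3: 1 m^3 = 1000 L
Concentration = mass / volume * 1000
= 7.96 / 419.3 * 1000
= 0.01898402099 * 1000
= 18.984 mg/m^3


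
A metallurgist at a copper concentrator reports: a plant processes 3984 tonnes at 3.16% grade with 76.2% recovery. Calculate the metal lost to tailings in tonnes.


Total metal in feed:
= 3984 * 3.16 / 100 = 125.8944 tonnes
Metal recovered:
= 125.8944 * 76.2 / 100 = 95.9315328 tonnes
Metal lost to tailings:
= 125.8944 - 95.9315328
= 29.9629 tonnes

29.9629 tonnes


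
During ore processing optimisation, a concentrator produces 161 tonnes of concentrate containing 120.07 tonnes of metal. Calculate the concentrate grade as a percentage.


Grade = (metal in concentrate / concentrate mass) * 100
= (120.07 / 161) * 100
= 0.7457763975 * 100
= 74.5776%

74.5776%


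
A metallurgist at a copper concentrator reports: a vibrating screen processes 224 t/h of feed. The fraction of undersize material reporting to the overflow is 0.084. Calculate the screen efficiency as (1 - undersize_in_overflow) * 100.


Screen efficiency = (1 - fraction of undersize in overflow) * 100
= (1 - 0.084) * 100
= 0.916 * 100
= 91.6%

91.6%


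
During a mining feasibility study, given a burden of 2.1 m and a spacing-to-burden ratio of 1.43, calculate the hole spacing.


3.003 m

Spacing = burden * ratio
= 2.1 * 1.43
= 3.003 m


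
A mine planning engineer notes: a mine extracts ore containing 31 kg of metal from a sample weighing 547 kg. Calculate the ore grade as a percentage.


Ore grade = (metal mass / ore mass) * 100
= (31 / 547) * 100
= 0.05667276051 * 100
= 5.6673%

5.6673%


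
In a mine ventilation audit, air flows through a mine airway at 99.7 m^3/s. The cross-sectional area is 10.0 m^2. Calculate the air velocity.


Velocity = flow rate / cross-sectional area
= 99.7 / 10.0
= 9.97 m/s

9.97 m/s


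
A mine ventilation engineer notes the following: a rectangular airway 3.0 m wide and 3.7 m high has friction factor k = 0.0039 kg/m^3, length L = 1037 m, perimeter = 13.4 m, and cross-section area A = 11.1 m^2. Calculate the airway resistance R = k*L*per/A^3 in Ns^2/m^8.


0.0396 Ns^2/m^8

Compute the numerator:
k * L * per = 0.0039 * 1037 * 13.4
= 54.19362
Compute the denominator:
A^3 = 11.1^3 = 1367.631
Resistance:
R = 54.19362 / 1367.631
= 0.0396 Ns^2/m^8


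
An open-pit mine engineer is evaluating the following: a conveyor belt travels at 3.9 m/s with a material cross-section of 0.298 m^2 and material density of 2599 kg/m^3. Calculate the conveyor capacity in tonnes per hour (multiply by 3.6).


10874.0081 t/h

Volumetric flow = speed * area
= 3.9 * 0.298 = 1.1622 m^3/s
Mass flow = volumetric * density
= 1.1622 * 2599 = 3020.5578 kg/s
Convert to t/h: multiply by 3.6
Capacity = 3020.5578 * 3.6
= 10874.0081 t/h


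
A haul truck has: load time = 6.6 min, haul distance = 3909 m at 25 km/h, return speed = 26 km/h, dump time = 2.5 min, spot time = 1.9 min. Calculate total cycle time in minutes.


Convert haul speed to m/min: 25 * 1000/60 = 416.6666667 m/min
Haul time = 3909 / 416.6666667 = 9.3816 min
Convert return speed to m/min: 26 * 1000/60 = 433.3333333 m/min
Return time = 3909 / 433.3333333 = 9.020769231 min
Total cycle time:
= 6.6 + 9.3816 + 2.5 + 9.020769231 + 1.9
= 29.4024 min

29.4024 min


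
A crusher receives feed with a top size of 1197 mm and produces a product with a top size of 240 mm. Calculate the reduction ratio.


4.9875

Reduction ratio = feed size / product size
= 1197 / 240
= 4.9875


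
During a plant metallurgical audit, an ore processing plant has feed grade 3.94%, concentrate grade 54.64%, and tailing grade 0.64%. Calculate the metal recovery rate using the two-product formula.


84.749%

Using the two-product formula:
R = 100 * c * (f - t) / (f * (c - t))
Numerator = 100 * 54.64 * (3.94 - 0.64)
= 100 * 54.64 * 3.3
= 18031.2
Denominator = 3.94 * (54.64 - 0.64)
= 3.94 * 54.0
= 212.76
R = 18031.2 / 212.76
= 84.749%


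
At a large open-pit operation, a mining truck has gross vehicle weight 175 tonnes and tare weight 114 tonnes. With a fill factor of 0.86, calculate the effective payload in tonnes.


Maximum payload = gross - tare
= 175 - 114 = 61 tonnes
Effective payload = max payload * fill factor
= 61 * 0.86
= 52.46 tonnes

52.46 tonnes


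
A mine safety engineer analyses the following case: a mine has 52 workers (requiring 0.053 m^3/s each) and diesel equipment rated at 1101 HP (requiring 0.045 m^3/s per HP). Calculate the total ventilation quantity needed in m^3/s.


52.301 m^3/s

Airflow for workers:
Q_people = 52 * 0.053 = 2.756 m^3/s
Airflow for diesel equipment:
Q_diesel = 1101 * 0.045 = 49.545 m^3/s
Total ventilation:
Q_total = 2.756 + 49.545
= 52.301 m^3/s


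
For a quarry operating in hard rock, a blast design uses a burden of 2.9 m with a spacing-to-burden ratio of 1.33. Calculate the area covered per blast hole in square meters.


First, find the spacing:
Spacing = burden * ratio = 2.9 * 1.33
= 3.857 m
Then, calculate the area:
Area = burden * spacing = 2.9 * 3.857
= 11.1853 m^2

11.1853 m^2


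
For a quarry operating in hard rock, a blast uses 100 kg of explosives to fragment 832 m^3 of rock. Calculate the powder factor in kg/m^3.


Powder factor = explosive mass / rock volume
= 100 / 832
= 0.1202 kg/m^3

0.1202 kg/m^3


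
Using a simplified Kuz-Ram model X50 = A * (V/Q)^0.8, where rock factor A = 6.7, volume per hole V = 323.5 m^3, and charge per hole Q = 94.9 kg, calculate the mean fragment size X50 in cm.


17.8715 cm

Compute V/Q:
V/Q = 323.5 / 94.9 = 3.408851423
Raise to the power 0.8:
(V/Q)^0.8 = 3.408851423^0.8 = 2.667389628
Multiply by A:
X50 = 6.7 * 2.667389628
= 17.8715 cm


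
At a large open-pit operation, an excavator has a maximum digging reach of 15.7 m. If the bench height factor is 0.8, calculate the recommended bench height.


Bench height = reach * factor
= 15.7 * 0.8
= 12.56 m

12.56 m


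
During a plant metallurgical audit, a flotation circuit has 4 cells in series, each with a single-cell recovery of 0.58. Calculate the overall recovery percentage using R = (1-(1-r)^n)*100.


96.8883%

Complement of single-cell recovery:
1 - r = 1 - 0.58 = 0.42
Raise to power n:
(1 - r)^4 = 0.42^4 = 0.03111696
Overall recovery:
R = (1 - 0.03111696) * 100
= 96.8883%


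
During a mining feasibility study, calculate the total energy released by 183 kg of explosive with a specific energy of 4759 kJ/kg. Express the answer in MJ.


Energy = mass * specific_energy / 1000
= 183 * 4759 / 1000
= 870897 / 1000
= 870.897 MJ

870.897 MJ


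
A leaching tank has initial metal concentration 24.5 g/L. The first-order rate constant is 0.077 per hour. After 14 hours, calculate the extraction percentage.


Compute the exponent:
-k * t = -0.077 * 14 = -1.078
Remaining concentration:
C = 24.5 * exp(-1.078)
= 24.5 * 0.3402753963
= 8.33674721 g/L
Extracted = 24.5 - 8.33674721 = 16.16325279 g/L
Extraction % = 16.16325279 / 24.5 * 100
= 65.9725%

65.9725%


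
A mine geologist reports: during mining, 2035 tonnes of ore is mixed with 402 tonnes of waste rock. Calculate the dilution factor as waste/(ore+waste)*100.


16.4957%

Total material = ore + waste
= 2035 + 402 = 2437 tonnes
Dilution = waste / total * 100
= 402 / 2437 * 100
= 0.1649569142 * 100
= 16.4957%


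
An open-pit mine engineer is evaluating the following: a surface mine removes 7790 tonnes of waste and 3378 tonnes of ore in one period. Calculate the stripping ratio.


2.3061

Stripping ratio = waste tonnage / ore tonnage
= 7790 / 3378
= 2.3061


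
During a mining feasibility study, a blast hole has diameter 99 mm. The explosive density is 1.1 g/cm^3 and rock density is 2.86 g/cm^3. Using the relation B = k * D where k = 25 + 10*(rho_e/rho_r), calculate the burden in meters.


First, compute k:
rho_e / rho_r = 1.1 / 2.86 = 0.3846153846
k = 25 + 10 * 0.3846153846 = 28.84615385
Then, compute burden:
B = k * D / 1000 = 28.84615385 * 99 / 1000
= 2855.769231 / 1000
= 2.8558 m

2.8558 m


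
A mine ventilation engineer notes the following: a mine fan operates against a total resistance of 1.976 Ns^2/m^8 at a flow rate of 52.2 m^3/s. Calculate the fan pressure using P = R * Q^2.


5384.2838 Pa

Compute Q^2:
Q^2 = 52.2^2 = 2724.84
Compute pressure:
P = R * Q^2 = 1.976 * 2724.84
= 5384.2838 Pa


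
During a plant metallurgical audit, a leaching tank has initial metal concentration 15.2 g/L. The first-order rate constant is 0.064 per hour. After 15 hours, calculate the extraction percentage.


61.7107%

Compute the exponent:
-k * t = -0.064 * 15 = -0.96
Remaining concentration:
C = 15.2 * exp(-0.96)
= 15.2 * 0.382892886
= 5.819971867 g/L
Extracted = 15.2 - 5.819971867 = 9.380028133 g/L
Extraction % = 9.380028133 / 15.2 * 100
= 61.7107%


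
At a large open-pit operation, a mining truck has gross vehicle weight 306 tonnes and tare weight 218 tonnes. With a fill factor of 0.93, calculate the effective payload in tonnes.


Maximum payload = gross - tare
= 306 - 218 = 88 tonnes
Effective payload = max payload * fill factor
= 88 * 0.93
= 81.84 tonnes

81.84 tonnes


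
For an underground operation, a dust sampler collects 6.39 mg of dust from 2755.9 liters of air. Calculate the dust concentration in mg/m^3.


2.3187 mg/m^3

Convert liters to m^3: 1 m^3 = 1000 L
Concentration = mass / volume * 1000
= 6.39 / 2755.9 * 1000
= 0.00231866178 * 1000
= 2.3187 mg/m^3


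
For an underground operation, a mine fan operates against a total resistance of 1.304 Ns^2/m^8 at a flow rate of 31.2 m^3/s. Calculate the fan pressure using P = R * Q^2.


Compute Q^2:
Q^2 = 31.2^2 = 973.44
Compute pressure:
P = R * Q^2 = 1.304 * 973.44
= 1269.3658 Pa

1269.3658 Pa


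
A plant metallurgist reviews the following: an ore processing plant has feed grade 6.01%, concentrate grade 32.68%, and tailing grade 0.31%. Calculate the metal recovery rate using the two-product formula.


Using the two-product formula:
R = 100 * c * (f - t) / (f * (c - t))
Numerator = 100 * 32.68 * (6.01 - 0.31)
= 100 * 32.68 * 5.7
= 18627.6
Denominator = 6.01 * (32.68 - 0.31)
= 6.01 * 32.37
= 194.5437
R = 18627.6 / 194.5437
= 95.7502%

95.7502%


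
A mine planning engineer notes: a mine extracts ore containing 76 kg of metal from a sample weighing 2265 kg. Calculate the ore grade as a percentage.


Ore grade = (metal mass / ore mass) * 100
= (76 / 2265) * 100
= 0.03355408389 * 100
= 3.3554%

3.3554%


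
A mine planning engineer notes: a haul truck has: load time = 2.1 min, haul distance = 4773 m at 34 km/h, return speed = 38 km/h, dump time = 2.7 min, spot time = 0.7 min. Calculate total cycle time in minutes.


Convert haul speed to m/min: 34 * 1000/60 = 566.6666667 m/min
Haul time = 4773 / 566.6666667 = 8.422941176 min
Convert return speed to m/min: 38 * 1000/60 = 633.3333333 m/min
Return time = 4773 / 633.3333333 = 7.536315789 min
Total cycle time:
= 2.1 + 8.422941176 + 2.7 + 7.536315789 + 0.7
= 21.4593 min

21.4593 min


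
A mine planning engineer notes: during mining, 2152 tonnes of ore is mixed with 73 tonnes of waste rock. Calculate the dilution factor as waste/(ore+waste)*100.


3.2809%

Total material = ore + waste
= 2152 + 73 = 2225 tonnes
Dilution = waste / total * 100
= 73 / 2225 * 100
= 0.03280898876 * 100
= 3.2809%


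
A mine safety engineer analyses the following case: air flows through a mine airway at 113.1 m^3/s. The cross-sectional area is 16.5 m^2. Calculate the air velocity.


Velocity = flow rate / cross-sectional area
= 113.1 / 16.5
= 6.8545 m/s

6.8545 m/s


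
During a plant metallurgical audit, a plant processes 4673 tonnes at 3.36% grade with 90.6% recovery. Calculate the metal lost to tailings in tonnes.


14.7592 tonnes

Total metal in feed:
= 4673 * 3.36 / 100 = 157.0128 tonnes
Metal recovered:
= 157.0128 * 90.6 / 100 = 142.2535968 tonnes
Metal lost to tailings:
= 157.0128 - 142.2535968
= 14.7592 tonnes


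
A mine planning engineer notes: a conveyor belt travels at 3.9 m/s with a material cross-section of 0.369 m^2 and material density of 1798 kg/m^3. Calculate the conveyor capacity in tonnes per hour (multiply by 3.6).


9315.0065 t/h

Volumetric flow = speed * area
= 3.9 * 0.369 = 1.4391 m^3/s
Mass flow = volumetric * density
= 1.4391 * 1798 = 2587.5018 kg/s
Convert to t/h: multiply by 3.6
Capacity = 2587.5018 * 3.6
= 9315.0065 t/h


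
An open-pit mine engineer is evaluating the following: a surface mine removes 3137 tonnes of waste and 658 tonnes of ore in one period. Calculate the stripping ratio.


4.7675

Stripping ratio = waste tonnage / ore tonnage
= 3137 / 658
= 4.7675


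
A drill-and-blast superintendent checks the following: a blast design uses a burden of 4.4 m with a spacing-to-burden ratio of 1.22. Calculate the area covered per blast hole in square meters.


23.6192 m^2

First, find the spacing:
Spacing = burden * ratio = 4.4 * 1.22
= 5.368 m
Then, calculate the area:
Area = burden * spacing = 4.4 * 5.368
= 23.6192 m^2


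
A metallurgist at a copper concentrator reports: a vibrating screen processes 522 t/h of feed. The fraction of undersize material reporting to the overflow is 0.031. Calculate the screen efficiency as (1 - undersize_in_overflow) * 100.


96.9%

Screen efficiency = (1 - fraction of undersize in overflow) * 100
= (1 - 0.031) * 100
= 0.969 * 100
= 96.9%


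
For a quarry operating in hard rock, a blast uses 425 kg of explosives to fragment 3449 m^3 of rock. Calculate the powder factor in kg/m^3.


Powder factor = explosive mass / rock volume
= 425 / 3449
= 0.1232 kg/m^3

0.1232 kg/m^3


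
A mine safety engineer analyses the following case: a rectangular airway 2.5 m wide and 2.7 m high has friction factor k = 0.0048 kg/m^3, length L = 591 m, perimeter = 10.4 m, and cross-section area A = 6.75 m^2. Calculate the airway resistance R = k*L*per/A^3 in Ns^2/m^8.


0.0959 Ns^2/m^8

Compute the numerator:
k * L * per = 0.0048 * 591 * 10.4
= 29.50272
Compute the denominator:
A^3 = 6.75^3 = 307.546875
Resistance:
R = 29.50272 / 307.546875
= 0.0959 Ns^2/m^8


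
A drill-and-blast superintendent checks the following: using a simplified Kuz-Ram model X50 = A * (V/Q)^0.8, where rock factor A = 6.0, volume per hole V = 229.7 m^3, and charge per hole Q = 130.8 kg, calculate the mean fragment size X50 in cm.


Compute V/Q:
V/Q = 229.7 / 130.8 = 1.756116208
Raise to the power 0.8:
(V/Q)^0.8 = 1.756116208^0.8 = 1.569071019
Multiply by A:
X50 = 6.0 * 1.569071019
= 9.4144 cm

9.4144 cm


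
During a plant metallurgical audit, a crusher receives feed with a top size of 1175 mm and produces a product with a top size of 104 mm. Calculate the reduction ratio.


11.2981

Reduction ratio = feed size / product size
= 1175 / 104
= 11.2981


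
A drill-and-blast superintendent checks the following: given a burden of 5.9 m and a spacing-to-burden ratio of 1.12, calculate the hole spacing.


Spacing = burden * ratio
= 5.9 * 1.12
= 6.608 m

6.608 m


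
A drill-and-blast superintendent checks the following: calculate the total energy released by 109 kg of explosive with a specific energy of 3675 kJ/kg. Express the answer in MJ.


400.575 MJ

Energy = mass * specific_energy / 1000
= 109 * 3675 / 1000
= 400575 / 1000
= 400.575 MJ


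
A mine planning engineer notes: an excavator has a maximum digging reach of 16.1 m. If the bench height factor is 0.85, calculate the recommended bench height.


Bench height = reach * factor
= 16.1 * 0.85
= 13.685 m

13.685 m


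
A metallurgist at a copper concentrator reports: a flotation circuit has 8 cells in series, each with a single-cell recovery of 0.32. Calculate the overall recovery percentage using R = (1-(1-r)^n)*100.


Complement of single-cell recovery:
1 - r = 1 - 0.32 = 0.68
Raise to power n:
(1 - r)^8 = 0.68^8 = 0.04571632397
Overall recovery:
R = (1 - 0.04571632397) * 100
= 95.4284%

95.4284%


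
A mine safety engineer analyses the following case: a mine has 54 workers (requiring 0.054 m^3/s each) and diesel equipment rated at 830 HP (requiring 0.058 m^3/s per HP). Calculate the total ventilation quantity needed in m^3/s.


Airflow for workers:
Q_people = 54 * 0.054 = 2.916 m^3/s
Airflow for diesel equipment:
Q_diesel = 830 * 0.058 = 48.14 m^3/s
Total ventilation:
Q_total = 2.916 + 48.14
= 51.056 m^3/s

51.056 m^3/s


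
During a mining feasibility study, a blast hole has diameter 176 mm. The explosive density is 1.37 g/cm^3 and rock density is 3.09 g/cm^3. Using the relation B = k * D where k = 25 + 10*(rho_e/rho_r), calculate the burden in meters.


5.1803 m

First, compute k:
rho_e / rho_r = 1.37 / 3.09 = 0.4433656958
k = 25 + 10 * 0.4433656958 = 29.43365696
Then, compute burden:
B = k * D / 1000 = 29.43365696 * 176 / 1000
= 5180.323625 / 1000
= 5.1803 m


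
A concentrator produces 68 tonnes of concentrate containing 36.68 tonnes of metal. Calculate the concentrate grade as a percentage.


53.9412%

Grade = (metal in concentrate / concentrate mass) * 100
= (36.68 / 68) * 100
= 0.5394117647 * 100
= 53.9412%


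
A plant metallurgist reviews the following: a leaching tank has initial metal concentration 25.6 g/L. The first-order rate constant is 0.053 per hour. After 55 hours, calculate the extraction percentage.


94.5796%

Compute the exponent:
-k * t = -0.053 * 55 = -2.915
Remaining concentration:
C = 25.6 * exp(-2.915)
= 25.6 * 0.05420403103
= 1.387623194 g/L
Extracted = 25.6 - 1.387623194 = 24.21237681 g/L
Extraction % = 24.21237681 / 25.6 * 100
= 94.5796%


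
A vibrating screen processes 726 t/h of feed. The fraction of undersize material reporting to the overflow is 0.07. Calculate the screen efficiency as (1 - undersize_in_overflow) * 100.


93.0%

Screen efficiency = (1 - fraction of undersize in overflow) * 100
= (1 - 0.07) * 100
= 0.93 * 100
= 93.0%


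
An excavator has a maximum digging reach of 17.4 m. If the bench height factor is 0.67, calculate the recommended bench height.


Bench height = reach * factor
= 17.4 * 0.67
= 11.658 m

11.658 m


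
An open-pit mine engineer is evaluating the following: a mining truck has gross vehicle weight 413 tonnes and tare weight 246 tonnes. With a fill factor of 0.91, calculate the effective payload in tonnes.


151.97 tonnes

Maximum payload = gross - tare
= 413 - 246 = 167 tonnes
Effective payload = max payload * fill factor
= 167 * 0.91
= 151.97 tonnes


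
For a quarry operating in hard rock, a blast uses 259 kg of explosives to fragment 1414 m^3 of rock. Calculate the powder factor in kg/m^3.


Powder factor = explosive mass / rock volume
= 259 / 1414
= 0.1832 kg/m^3

0.1832 kg/m^3


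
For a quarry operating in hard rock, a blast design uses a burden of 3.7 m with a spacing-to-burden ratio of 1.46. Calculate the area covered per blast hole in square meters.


First, find the spacing:
Spacing = burden * ratio = 3.7 * 1.46
= 5.402 m
Then, calculate the area:
Area = burden * spacing = 3.7 * 5.402
= 19.9874 m^2

19.9874 m^2


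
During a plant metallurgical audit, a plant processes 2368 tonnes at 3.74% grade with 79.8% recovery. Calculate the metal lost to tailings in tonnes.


17.8898 tonnes

Total metal in feed:
= 2368 * 3.74 / 100 = 88.5632 tonnes
Metal recovered:
= 88.5632 * 79.8 / 100 = 70.6734336 tonnes
Metal lost to tailings:
= 88.5632 - 70.6734336
= 17.8898 tonnes


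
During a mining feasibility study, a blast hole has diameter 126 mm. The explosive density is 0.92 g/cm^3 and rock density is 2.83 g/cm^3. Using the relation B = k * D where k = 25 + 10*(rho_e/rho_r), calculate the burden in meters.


First, compute k:
rho_e / rho_r = 0.92 / 2.83 = 0.3250883392
k = 25 + 10 * 0.3250883392 = 28.25088339
Then, compute burden:
B = k * D / 1000 = 28.25088339 * 126 / 1000
= 3559.611307 / 1000
= 3.5596 m

3.5596 m


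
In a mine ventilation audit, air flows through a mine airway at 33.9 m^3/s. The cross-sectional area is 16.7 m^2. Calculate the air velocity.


2.0299 m/s

Velocity = flow rate / cross-sectional area
= 33.9 / 16.7
= 2.0299 m/s


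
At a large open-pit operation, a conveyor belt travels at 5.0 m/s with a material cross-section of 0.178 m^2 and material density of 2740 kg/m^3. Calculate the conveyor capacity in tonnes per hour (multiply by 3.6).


8778.96 t/h

Volumetric flow = speed * area
= 5.0 * 0.178 = 0.89 m^3/s
Mass flow = volumetric * density
= 0.89 * 2740 = 2438.6 kg/s
Convert to t/h: multiply by 3.6
Capacity = 2438.6 * 3.6
= 8778.96 t/h


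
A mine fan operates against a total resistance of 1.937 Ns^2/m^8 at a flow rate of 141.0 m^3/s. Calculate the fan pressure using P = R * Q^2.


Compute Q^2:
Q^2 = 141.0^2 = 19881.0
Compute pressure:
P = R * Q^2 = 1.937 * 19881.0
= 38509.497 Pa

38509.497 Pa


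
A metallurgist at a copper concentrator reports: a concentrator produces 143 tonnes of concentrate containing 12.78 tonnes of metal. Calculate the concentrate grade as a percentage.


8.9371%

Grade = (metal in concentrate / concentrate mass) * 100
= (12.78 / 143) * 100
= 0.08937062937 * 100
= 8.9371%


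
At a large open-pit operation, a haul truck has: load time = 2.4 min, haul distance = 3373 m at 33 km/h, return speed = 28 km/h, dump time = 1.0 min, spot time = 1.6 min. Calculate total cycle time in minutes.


Convert haul speed to m/min: 33 * 1000/60 = 550 m/min
Haul time = 3373 / 550 = 6.132727273 min
Convert return speed to m/min: 28 * 1000/60 = 466.6666667 m/min
Return time = 3373 / 466.6666667 = 7.227857143 min
Total cycle time:
= 2.4 + 6.132727273 + 1.0 + 7.227857143 + 1.6
= 18.3606 min

18.3606 min


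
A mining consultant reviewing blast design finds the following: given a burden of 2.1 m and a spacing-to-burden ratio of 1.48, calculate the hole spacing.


3.108 m

Spacing = burden * ratio
= 2.1 * 1.48
= 3.108 m


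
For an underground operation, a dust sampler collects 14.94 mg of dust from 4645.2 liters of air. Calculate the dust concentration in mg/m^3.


Convert liters to m^3: 1 m^3 = 1000 L
Concentration = mass / volume * 1000
= 14.94 / 4645.2 * 1000
= 0.003216223198 * 1000
= 3.2162 mg/m^3

3.2162 mg/m^3


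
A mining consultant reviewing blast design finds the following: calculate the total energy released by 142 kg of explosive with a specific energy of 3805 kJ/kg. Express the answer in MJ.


Energy = mass * specific_energy / 1000
= 142 * 3805 / 1000
= 540310 / 1000
= 540.31 MJ

540.31 MJ


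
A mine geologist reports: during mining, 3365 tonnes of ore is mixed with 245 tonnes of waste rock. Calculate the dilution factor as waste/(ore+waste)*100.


Total material = ore + waste
= 3365 + 245 = 3610 tonnes
Dilution = waste / total * 100
= 245 / 3610 * 100
= 0.06786703601 * 100
= 6.7867%

6.7867%


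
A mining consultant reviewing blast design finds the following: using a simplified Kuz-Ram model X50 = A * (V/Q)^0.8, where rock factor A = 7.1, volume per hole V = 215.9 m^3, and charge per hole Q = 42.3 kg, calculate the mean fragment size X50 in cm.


26.157 cm

Compute V/Q:
V/Q = 215.9 / 42.3 = 5.104018913
Raise to the power 0.8:
(V/Q)^0.8 = 5.104018913^0.8 = 3.684086512
Multiply by A:
X50 = 7.1 * 3.684086512
= 26.157 cm


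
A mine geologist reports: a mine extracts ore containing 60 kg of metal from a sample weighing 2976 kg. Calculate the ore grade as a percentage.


2.0161%

Ore grade = (metal mass / ore mass) * 100
= (60 / 2976) * 100
= 0.02016129032 * 100
= 2.0161%


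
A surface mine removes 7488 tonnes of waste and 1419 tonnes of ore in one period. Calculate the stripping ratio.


5.277

Stripping ratio = waste tonnage / ore tonnage
= 7488 / 1419
= 5.277


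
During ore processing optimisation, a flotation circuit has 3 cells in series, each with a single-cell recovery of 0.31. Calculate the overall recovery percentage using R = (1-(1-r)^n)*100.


Complement of single-cell recovery:
1 - r = 1 - 0.31 = 0.69
Raise to power n:
(1 - r)^3 = 0.69^3 = 0.328509
Overall recovery:
R = (1 - 0.328509) * 100
= 67.1491%

67.1491%


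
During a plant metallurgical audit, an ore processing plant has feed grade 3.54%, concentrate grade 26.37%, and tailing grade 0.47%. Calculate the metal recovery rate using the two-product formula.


88.2969%

Using the two-product formula:
R = 100 * c * (f - t) / (f * (c - t))
Numerator = 100 * 26.37 * (3.54 - 0.47)
= 100 * 26.37 * 3.07
= 8095.59
Denominator = 3.54 * (26.37 - 0.47)
= 3.54 * 25.9
= 91.686
R = 8095.59 / 91.686
= 88.2969%


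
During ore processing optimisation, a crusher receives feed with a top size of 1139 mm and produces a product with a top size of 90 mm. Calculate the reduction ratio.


12.6556

Reduction ratio = feed size / product size
= 1139 / 90
= 12.6556


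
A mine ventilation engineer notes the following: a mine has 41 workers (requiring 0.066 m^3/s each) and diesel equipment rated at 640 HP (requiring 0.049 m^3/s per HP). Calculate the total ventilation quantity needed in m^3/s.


Airflow for workers:
Q_people = 41 * 0.066 = 2.706 m^3/s
Airflow for diesel equipment:
Q_diesel = 640 * 0.049 = 31.36 m^3/s
Total ventilation:
Q_total = 2.706 + 31.36
= 34.066 m^3/s

34.066 m^3/s


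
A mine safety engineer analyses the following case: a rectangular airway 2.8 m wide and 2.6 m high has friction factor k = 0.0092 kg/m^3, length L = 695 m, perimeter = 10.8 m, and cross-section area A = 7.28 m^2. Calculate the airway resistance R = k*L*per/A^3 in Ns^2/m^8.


0.179 Ns^2/m^8

Compute the numerator:
k * L * per = 0.0092 * 695 * 10.8
= 69.0552
Compute the denominator:
A^3 = 7.28^3 = 385.828352
Resistance:
R = 69.0552 / 385.828352
= 0.179 Ns^2/m^8


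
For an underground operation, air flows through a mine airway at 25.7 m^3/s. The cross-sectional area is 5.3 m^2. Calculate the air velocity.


Velocity = flow rate / cross-sectional area
= 25.7 / 5.3
= 4.8491 m/s

4.8491 m/s


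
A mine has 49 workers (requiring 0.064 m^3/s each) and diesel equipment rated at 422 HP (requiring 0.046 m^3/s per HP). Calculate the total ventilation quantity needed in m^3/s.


22.548 m^3/s

Airflow for workers:
Q_people = 49 * 0.064 = 3.136 m^3/s
Airflow for diesel equipment:
Q_diesel = 422 * 0.046 = 19.412 m^3/s
Total ventilation:
Q_total = 3.136 + 19.412
= 22.548 m^3/s


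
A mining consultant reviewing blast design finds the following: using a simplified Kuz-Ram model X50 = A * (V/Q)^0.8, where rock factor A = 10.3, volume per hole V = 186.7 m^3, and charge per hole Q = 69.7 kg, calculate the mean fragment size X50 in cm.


Compute V/Q:
V/Q = 186.7 / 69.7 = 2.678622669
Raise to the power 0.8:
(V/Q)^0.8 = 2.678622669^0.8 = 2.199526668
Multiply by A:
X50 = 10.3 * 2.199526668
= 22.6551 cm

22.6551 cm


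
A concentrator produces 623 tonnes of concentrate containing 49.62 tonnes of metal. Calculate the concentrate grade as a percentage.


7.9647%

Grade = (metal in concentrate / concentrate mass) * 100
= (49.62 / 623) * 100
= 0.07964686998 * 100
= 7.9647%


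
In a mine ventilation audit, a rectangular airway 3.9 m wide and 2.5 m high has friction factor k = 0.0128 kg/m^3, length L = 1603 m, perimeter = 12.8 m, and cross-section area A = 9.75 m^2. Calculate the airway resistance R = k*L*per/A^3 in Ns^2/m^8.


Compute the numerator:
k * L * per = 0.0128 * 1603 * 12.8
= 262.63552
Compute the denominator:
A^3 = 9.75^3 = 926.859375
Resistance:
R = 262.63552 / 926.859375
= 0.2834 Ns^2/m^8

0.2834 Ns^2/m^8


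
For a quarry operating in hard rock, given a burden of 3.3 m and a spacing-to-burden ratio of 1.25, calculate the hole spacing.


Spacing = burden * ratio
= 3.3 * 1.25
= 4.125 m

4.125 m


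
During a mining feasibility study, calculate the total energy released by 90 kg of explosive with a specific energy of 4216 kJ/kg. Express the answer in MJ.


Energy = mass * specific_energy / 1000
= 90 * 4216 / 1000
= 379440 / 1000
= 379.44 MJ

379.44 MJ


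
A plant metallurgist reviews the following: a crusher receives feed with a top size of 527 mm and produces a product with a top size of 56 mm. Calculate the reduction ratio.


Reduction ratio = feed size / product size
= 527 / 56
= 9.4107

9.4107


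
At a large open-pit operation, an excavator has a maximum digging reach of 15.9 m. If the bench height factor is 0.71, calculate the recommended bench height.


Bench height = reach * factor
= 15.9 * 0.71
= 11.289 m

11.289 m


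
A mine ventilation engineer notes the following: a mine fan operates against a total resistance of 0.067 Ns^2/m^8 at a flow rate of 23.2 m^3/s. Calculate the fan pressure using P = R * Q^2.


36.0621 Pa

Compute Q^2:
Q^2 = 23.2^2 = 538.24
Compute pressure:
P = R * Q^2 = 0.067 * 538.24
= 36.0621 Pa


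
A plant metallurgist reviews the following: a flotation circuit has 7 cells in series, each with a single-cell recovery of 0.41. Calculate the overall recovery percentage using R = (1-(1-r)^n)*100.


Complement of single-cell recovery:
1 - r = 1 - 0.41 = 0.59
Raise to power n:
(1 - r)^7 = 0.59^7 = 0.02488651485
Overall recovery:
R = (1 - 0.02488651485) * 100
= 97.5113%

97.5113%


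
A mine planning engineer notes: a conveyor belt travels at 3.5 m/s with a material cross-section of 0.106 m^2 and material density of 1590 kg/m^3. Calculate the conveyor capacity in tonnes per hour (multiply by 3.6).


2123.604 t/h

Volumetric flow = speed * area
= 3.5 * 0.106 = 0.371 m^3/s
Mass flow = volumetric * density
= 0.371 * 1590 = 589.89 kg/s
Convert to t/h: multiply by 3.6
Capacity = 589.89 * 3.6
= 2123.604 t/h


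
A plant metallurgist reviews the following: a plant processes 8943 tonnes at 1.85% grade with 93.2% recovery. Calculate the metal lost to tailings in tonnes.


Total metal in feed:
= 8943 * 1.85 / 100 = 165.4455 tonnes
Metal recovered:
= 165.4455 * 93.2 / 100 = 154.195206 tonnes
Metal lost to tailings:
= 165.4455 - 154.195206
= 11.2503 tonnes

11.2503 tonnes


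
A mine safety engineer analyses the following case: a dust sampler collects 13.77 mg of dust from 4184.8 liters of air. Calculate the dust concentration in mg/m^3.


3.2905 mg/m^3

Convert liters to m^3: 1 m^3 = 1000 L
Concentration = mass / volume * 1000
= 13.77 / 4184.8 * 1000
= 0.003290479832 * 1000
= 3.2905 mg/m^3


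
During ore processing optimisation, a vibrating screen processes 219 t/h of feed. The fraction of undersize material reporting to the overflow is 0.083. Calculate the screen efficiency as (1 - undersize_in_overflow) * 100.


91.7%

Screen efficiency = (1 - fraction of undersize in overflow) * 100
= (1 - 0.083) * 100
= 0.917 * 100
= 91.7%


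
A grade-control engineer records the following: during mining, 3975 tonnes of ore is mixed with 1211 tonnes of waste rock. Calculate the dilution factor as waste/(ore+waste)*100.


Total material = ore + waste
= 3975 + 1211 = 5186 tonnes
Dilution = waste / total * 100
= 1211 / 5186 * 100
= 0.2335133051 * 100
= 23.3513%

23.3513%


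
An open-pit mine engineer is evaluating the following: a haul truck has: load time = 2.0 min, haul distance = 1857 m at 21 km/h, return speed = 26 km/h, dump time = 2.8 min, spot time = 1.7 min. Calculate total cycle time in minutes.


Convert haul speed to m/min: 21 * 1000/60 = 350 m/min
Haul time = 1857 / 350 = 5.305714286 min
Convert return speed to m/min: 26 * 1000/60 = 433.3333333 m/min
Return time = 1857 / 433.3333333 = 4.285384615 min
Total cycle time:
= 2.0 + 5.305714286 + 2.8 + 4.285384615 + 1.7
= 16.0911 min

16.0911 min


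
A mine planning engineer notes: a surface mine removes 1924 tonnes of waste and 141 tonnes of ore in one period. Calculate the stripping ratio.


Stripping ratio = waste tonnage / ore tonnage
= 1924 / 141
= 13.6454

13.6454


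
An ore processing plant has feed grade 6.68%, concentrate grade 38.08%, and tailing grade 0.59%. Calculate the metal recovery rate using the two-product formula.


Using the two-product formula:
R = 100 * c * (f - t) / (f * (c - t))
Numerator = 100 * 38.08 * (6.68 - 0.59)
= 100 * 38.08 * 6.09
= 23190.72
Denominator = 6.68 * (38.08 - 0.59)
= 6.68 * 37.49
= 250.4332
R = 23190.72 / 250.4332
= 92.6024%

92.6024%


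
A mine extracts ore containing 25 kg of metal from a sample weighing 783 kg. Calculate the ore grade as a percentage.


Ore grade = (metal mass / ore mass) * 100
= (25 / 783) * 100
= 0.0319284802 * 100
= 3.1928%

3.1928%


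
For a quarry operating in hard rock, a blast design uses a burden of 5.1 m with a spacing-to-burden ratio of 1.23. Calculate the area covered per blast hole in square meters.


31.9923 m^2

First, find the spacing:
Spacing = burden * ratio = 5.1 * 1.23
= 6.273 m
Then, calculate the area:
Area = burden * spacing = 5.1 * 6.273
= 31.9923 m^2
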